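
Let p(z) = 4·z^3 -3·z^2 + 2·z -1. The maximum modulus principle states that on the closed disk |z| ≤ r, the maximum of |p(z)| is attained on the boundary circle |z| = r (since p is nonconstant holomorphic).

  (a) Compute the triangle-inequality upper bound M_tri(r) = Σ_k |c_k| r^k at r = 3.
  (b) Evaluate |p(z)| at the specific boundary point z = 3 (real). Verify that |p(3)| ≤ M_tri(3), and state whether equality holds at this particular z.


Coefficients: c_0 = -1, c_1 = 2, c_2 = -3, c_3 = 4. Radius r = 3.
Part (a). Triangle bound: M_tri(r) = Σ_k |c_k| r^k
  = |-1|·3^0 + |2|·3^1 + |-3|·3^2 + |4|·3^3
  = 1 + 6 + 27 + 108 = 142.
This bounds M(r) := max_{|z|=r} |p(z)| from above; equality holds iff all terms c_k z^k can be made to align in phase at a single z on |z|=r.
Part (b). At z = 3 (real, on the circle |z| = r):
  p(3) = (-1)·3^0 + (2)·3^1 + (-3)·3^2 + (4)·3^3 = 86.
  |p(3)| = 86.
Check: |p(3)| = 86 ≤ 142 = M_tri(3). ✓ Equality does not hold at z = 3 (the coefficients have mixed signs, so the terms do not all align in phase there).

M_tri(3) = 142; |p(3)| = 86; equality at z=3: no.


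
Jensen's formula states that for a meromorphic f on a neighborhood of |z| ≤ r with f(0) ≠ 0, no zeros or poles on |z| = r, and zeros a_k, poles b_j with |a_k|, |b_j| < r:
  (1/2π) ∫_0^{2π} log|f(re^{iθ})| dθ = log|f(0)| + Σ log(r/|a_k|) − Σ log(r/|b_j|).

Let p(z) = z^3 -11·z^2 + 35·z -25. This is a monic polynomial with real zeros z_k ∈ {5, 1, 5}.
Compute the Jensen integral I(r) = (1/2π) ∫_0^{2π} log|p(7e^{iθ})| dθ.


Zeros: 1, 5, 5; r = 7.
Inside |z| < r: 1, 5, 5. Outside (|z| ≥ r): ∅.
p(0) = -25, so log|p(0)| = log(25) = 3.2189.
Apply Jensen: I(r) = log|p(0)| + Σ_k log(r/|z_k|), summed over zeros inside |z| < r.
  log(r/|z_k|) for z_k = 5: log(7/5) = 0.3365
  log(r/|z_k|) for z_k = 1: log(7/1) = 1.9459
  log(r/|z_k|) for z_k = 5: log(7/5) = 0.3365
Sum over inside zeros: 2.6189.
I(r) = log|p(0)| + (inside sum) = 3.2189 + 2.6189 = 5.8377.
Closed form (all zeros inside, monic): I(r) = n·log(r) = 3·log(7) = 5.8377. ✓

I(r) ≈ 5.8377.


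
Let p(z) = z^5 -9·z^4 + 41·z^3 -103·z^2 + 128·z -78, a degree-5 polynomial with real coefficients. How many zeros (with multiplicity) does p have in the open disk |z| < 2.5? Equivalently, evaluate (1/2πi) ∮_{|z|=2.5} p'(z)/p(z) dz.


The zeros of p are: 3, (2 + 3i), (2 - 3i), (1 + 1i), (1 - 1i).
Their magnitudes are: 3, 3.606, 3.606, 1.414, 1.414.
Zeros with |z| < R = 2.5: (1 + 1i), (1 - 1i).
Count = 2.
By the argument principle, (1/2πi) ∮_{|z|=R} p'(z)/p(z) dz equals exactly this count.

Number of zeros inside |z| < 2.5: 2.


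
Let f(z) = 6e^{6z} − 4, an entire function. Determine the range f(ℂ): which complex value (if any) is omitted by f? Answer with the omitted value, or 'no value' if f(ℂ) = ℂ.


Little Picard bounds the complement of f(ℂ) to at most one point.
e^{6z} is never zero on ℂ, so 6·e^{6z} takes every value in ℂ ∖ {0}. Adding -4 shifts the range to ℂ ∖ {-4}. Thus f omits exactly the value -4.

Omitted value: -4.


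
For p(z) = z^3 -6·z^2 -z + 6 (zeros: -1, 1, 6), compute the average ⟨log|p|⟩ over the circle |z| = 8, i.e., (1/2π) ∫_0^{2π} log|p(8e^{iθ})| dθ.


Zeros: -1, 1, 6; r = 8.
Inside |z| < r: -1, 1, 6. Outside (|z| ≥ r): ∅.
p(0) = 6, so log|p(0)| = log(6) = 1.7918.
Apply Jensen: I(r) = log|p(0)| + Σ_k log(r/|z_k|), summed over zeros inside |z| < r.
  log(r/|z_k|) for z_k = -1: log(8/1) = 2.0794
  log(r/|z_k|) for z_k = 1: log(8/1) = 2.0794
  log(r/|z_k|) for z_k = 6: log(8/6) = 0.2877
Sum over inside zeros: 4.4466.
I(r) = log|p(0)| + (inside sum) = 1.7918 + 4.4466 = 6.2383.
Closed form (all zeros inside, monic): I(r) = n·log(r) = 3·log(8) = 6.2383. ✓

I(r) ≈ 6.2383.


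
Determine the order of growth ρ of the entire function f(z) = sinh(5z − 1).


sinh(w) is a linear combination of e^{iw} and e^{−iw} (or e^w, e^{−w} in the hyperbolic case), so |sinh(w)| ≤ e^{|w|}. With w = 5z − 1, |w| ≤ 5|z| + 1 = 5r + 1 on |z| = r, giving M(r) ≤ e^{5r + 1}, so ρ ≤ 1. On a suitable ray (z = it for sin/cos; z = t for sinh/cosh, t real → ∞), |sinh(5z − 1)| grows like e^{5|t|}/2, so ρ ≥ 1. Hence ρ = 1.
Therefore ρ = 1.

Order ρ = 1.


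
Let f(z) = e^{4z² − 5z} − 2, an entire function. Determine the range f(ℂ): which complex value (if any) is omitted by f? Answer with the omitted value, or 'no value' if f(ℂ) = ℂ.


Little Picard bounds the complement of f(ℂ) to at most one point.
The exponent g(z) = 4z² − 5z is a nonconstant polynomial, hence surjective onto ℂ. So e^{g(z)} takes every value in {e^w : w ∈ ℂ} = ℂ ∖ {0}. Adding -2 shifts the range to ℂ ∖ {-2}. f omits exactly -2.

Omitted value: -2.


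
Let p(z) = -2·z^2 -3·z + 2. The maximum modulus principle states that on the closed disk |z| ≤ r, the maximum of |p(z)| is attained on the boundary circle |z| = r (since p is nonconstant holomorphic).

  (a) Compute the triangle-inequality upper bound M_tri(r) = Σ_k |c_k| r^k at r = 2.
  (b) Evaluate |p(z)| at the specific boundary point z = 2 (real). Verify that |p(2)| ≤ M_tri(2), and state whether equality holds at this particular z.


Coefficients: c_0 = 2, c_1 = -3, c_2 = -2. Radius r = 2.
Part (a). Triangle bound: M_tri(r) = Σ_k |c_k| r^k
  = |2|·2^0 + |-3|·2^1 + |-2|·2^2
  = 2 + 6 + 8 = 16.
This bounds M(r) := max_{|z|=r} |p(z)| from above; equality holds iff all terms c_k z^k can be made to align in phase at a single z on |z|=r.
Part (b). At z = 2 (real, on the circle |z| = r):
  p(2) = (2)·2^0 + (-3)·2^1 + (-2)·2^2 = -12.
  |p(2)| = 12.
Check: |p(2)| = 12 ≤ 16 = M_tri(2). ✓ Equality does not hold at z = 2 (the coefficients have mixed signs, so the terms do not all align in phase there).

M_tri(2) = 16; |p(2)| = 12; equality at z=2: no.


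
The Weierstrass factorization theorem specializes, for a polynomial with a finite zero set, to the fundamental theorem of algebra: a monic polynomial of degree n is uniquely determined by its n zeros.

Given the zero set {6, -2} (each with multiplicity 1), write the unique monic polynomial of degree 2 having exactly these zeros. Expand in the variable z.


The polynomial is p(z) = ∏_{α ∈ S} (z − α), where S = {6, -2}.
Expanding the product yields: p(z) = z^2 -4·z -12.
The resulting polynomial has degree 2 and real coefficients as required.

p(z) = z^2 -4·z -12.


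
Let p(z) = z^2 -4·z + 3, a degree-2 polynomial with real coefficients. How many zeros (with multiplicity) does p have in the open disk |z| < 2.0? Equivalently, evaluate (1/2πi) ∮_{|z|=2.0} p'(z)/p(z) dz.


The zeros of p are: 3, 1.
Their magnitudes are: 3, 1.
Zeros with |z| < R = 2.0: 1.
Count = 1.
By the argument principle, (1/2πi) ∮_{|z|=R} p'(z)/p(z) dz equals exactly this count.

Number of zeros inside |z| < 2.0: 1.


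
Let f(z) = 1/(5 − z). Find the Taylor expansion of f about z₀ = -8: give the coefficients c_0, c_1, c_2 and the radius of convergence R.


Let w = z − z₀, so z = z₀ + w.
Then 5 − z = 5 − (z₀ + w) = (5 − z₀) − w = 13 − w.
f(z) = 1/(13 − w) = (1/(13)) · 1/(1 − w/(13)) = Σ_{n≥0} w^n / (13)^(n+1).
So c_n = 1/(13)^(n+1):
  c_0 = 1/(13)^1 = 1/13.
  c_1 = 1/(13)^2 = 1/169.
  c_2 = 1/(13)^3 = 1/2197.
The series is valid for |w/d| < 1, i.e. |z − z₀| < |d|.
Radius of convergence: R = |5 − z₀| = |13| = 13 (distance from z₀ to the singularity z = 5).

c_0 = 1/13, c_1 = 1/169, c_2 = 1/2197; R = 13.


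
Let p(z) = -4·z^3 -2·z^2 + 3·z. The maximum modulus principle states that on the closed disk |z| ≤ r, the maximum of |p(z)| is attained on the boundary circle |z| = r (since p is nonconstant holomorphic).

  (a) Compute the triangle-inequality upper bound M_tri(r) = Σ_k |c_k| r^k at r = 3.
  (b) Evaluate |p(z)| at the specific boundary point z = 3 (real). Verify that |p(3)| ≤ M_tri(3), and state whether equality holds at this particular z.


Coefficients: c_0 = 0, c_1 = 3, c_2 = -2, c_3 = -4. Radius r = 3.
Part (a). Triangle bound: M_tri(r) = Σ_k |c_k| r^k
  = |0|·3^0 + |3|·3^1 + |-2|·3^2 + |-4|·3^3
  = 0 + 9 + 18 + 108 = 135.
This bounds M(r) := max_{|z|=r} |p(z)| from above; equality holds iff all terms c_k z^k can be made to align in phase at a single z on |z|=r.
Part (b). At z = 3 (real, on the circle |z| = r):
  p(3) = (0)·3^0 + (3)·3^1 + (-2)·3^2 + (-4)·3^3 = -117.
  |p(3)| = 117.
Check: |p(3)| = 117 ≤ 135 = M_tri(3). ✓ Equality does not hold at z = 3 (the coefficients have mixed signs, so the terms do not all align in phase there).

M_tri(3) = 135; |p(3)| = 117; equality at z=3: no.


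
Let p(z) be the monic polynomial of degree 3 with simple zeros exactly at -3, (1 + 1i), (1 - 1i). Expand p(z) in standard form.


The polynomial is p(z) = ∏_{α ∈ S} (z − α), where S = {-3, (1 + 1i), (1 - 1i)}.
Expanding the product yields: p(z) = z^3 + z^2 -4·z + 6.
Note conjugate pairs combine to real quadratics: (z − (1+1i))(z − (1−1i)) = z² − 2z + 2.
The resulting polynomial has degree 3 and real coefficients as required.

p(z) = z^3 + z^2 -4·z + 6.


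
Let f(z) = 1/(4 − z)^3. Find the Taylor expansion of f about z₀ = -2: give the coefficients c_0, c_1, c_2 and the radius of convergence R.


Let w = z − z₀, so z = z₀ + w.
Then 4 − z = 4 − (z₀ + w) = (4 − z₀) − w = 6 − w.
f(z) = 1/(6 − w)^3 = (1/(6)^3) · (1 − w/(6))^{−3}.
By the binomial series (1−u)^{−3} = Σ_{n≥0} C(n+2, 2) u^n for |u|<1, with u = w/(6):
  c_n = C(n+2, 2) / (6)^(n+3).
  c_0 = 1/(6)^3 = 1/216.
  c_1 = 3/(6)^4 = 1/432.
  c_2 = 6/(6)^5 = 1/1296.
The series is valid for |w/d| < 1, i.e. |z − z₀| < |d|.
Radius of convergence: R = |4 − z₀| = |6| = 6 (distance from z₀ to the singularity z = 4).

c_0 = 1/216, c_1 = 1/432, c_2 = 1/1296; R = 6.


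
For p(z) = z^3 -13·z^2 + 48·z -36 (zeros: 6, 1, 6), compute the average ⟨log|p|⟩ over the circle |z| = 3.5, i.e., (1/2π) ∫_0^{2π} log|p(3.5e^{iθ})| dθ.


Zeros: 1, 6, 6; r = 3.5.
Inside |z| < r: 1. Outside (|z| ≥ r): 6, 6.
p(0) = -36, so log|p(0)| = log(36) = 3.5835.
Apply Jensen: I(r) = log|p(0)| + Σ_k log(r/|z_k|), summed over zeros inside |z| < r.
  log(r/|z_k|) for z_k = 1: log(3.5/1) = 1.2528
  Outside zeros (6, 6) contribute nothing to the Jensen sum.
Sum over inside zeros: 1.2528.
I(r) = log|p(0)| + (inside sum) = 3.5835 + 1.2528 = 4.8363.
Note: since some zeros are outside |z| ≤ r, the simplified n·log(r) form does NOT apply — only the inside zeros contribute.

I(r) ≈ 4.8363.


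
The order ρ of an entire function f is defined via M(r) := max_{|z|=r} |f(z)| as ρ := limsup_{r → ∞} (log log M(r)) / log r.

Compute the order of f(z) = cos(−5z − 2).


cos(w) is a linear combination of e^{iw} and e^{−iw} (or e^w, e^{−w} in the hyperbolic case), so |cos(w)| ≤ e^{|w|}. With w = −5z − 2, |w| ≤ 5|z| + 2 = 5r + 2 on |z| = r, giving M(r) ≤ e^{5r + 2}, so ρ ≤ 1. On a suitable ray (z = it for sin/cos; z = t for sinh/cosh, t real → ∞), |cos(−5z − 2)| grows like e^{5|t|}/2, so ρ ≥ 1. Hence ρ = 1.
Therefore ρ = 1.

Order ρ = 1.


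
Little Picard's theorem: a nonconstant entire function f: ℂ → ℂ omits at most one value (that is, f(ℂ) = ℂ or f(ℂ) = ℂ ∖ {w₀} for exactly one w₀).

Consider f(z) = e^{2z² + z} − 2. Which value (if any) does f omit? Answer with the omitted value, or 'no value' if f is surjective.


Little Picard bounds the complement of f(ℂ) to at most one point.
The exponent g(z) = 2z² + z is a nonconstant polynomial, hence surjective onto ℂ. So e^{g(z)} takes every value in {e^w : w ∈ ℂ} = ℂ ∖ {0}. Adding -2 shifts the range to ℂ ∖ {-2}. f omits exactly -2.

Omitted value: -2.


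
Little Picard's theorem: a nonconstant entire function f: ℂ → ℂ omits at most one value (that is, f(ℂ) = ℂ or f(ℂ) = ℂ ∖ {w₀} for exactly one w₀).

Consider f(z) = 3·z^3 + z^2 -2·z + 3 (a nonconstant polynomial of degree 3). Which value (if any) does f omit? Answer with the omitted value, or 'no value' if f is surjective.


Little Picard bounds the complement of f(ℂ) to at most one point.
For every w ∈ ℂ, the equation p(z) − w = 0 is a nonconstant polynomial in z and hence has at least one root by the fundamental theorem of algebra. So p is surjective onto ℂ, omitting no value.

Omitted value: no value.


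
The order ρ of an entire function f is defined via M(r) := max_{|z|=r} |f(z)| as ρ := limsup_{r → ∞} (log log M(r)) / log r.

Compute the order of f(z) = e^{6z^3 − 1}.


|e^{6z^3 − 1}| = e^{Re(6·z^3) + -1} ≤ e^{6|z|^3 + -1} = e^{6r^3 + -1} on |z| = r, so ρ ≤ 3. Choosing z on |z|=r so that 6·z^3 is real positive (always possible by picking arg z appropriately) gives |f(z)| = e^{6r^3 + -1}, matching the bound. The additive constant -1 does not affect log log M(r) ~ 3·log r. Hence ρ = 3.
Therefore ρ = 3.

Order ρ = 3.


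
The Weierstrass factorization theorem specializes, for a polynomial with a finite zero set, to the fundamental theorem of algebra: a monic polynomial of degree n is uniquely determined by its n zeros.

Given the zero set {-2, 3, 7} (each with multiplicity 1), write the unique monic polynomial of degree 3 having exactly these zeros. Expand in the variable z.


The polynomial is p(z) = ∏_{α ∈ S} (z − α), where S = {-2, 3, 7}.
Expanding the product yields: p(z) = z^3 -8·z^2 + z + 42.
The resulting polynomial has degree 3 and real coefficients as required.

p(z) = z^3 -8·z^2 + z + 42.


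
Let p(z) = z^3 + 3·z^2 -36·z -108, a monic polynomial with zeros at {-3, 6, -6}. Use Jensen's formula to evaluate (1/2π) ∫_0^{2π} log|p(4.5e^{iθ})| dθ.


Zeros: -6, -3, 6; r = 4.5.
Inside |z| < r: -3. Outside (|z| ≥ r): -6, 6.
p(0) = -108, so log|p(0)| = log(108) = 4.6821.
Apply Jensen: I(r) = log|p(0)| + Σ_k log(r/|z_k|), summed over zeros inside |z| < r.
  log(r/|z_k|) for z_k = -3: log(4.5/3) = 0.4055
  Outside zeros (-6, 6) contribute nothing to the Jensen sum.
Sum over inside zeros: 0.4055.
I(r) = log|p(0)| + (inside sum) = 4.6821 + 0.4055 = 5.0876.
Note: since some zeros are outside |z| ≤ r, the simplified n·log(r) form does NOT apply — only the inside zeros contribute.

I(r) ≈ 5.0876.


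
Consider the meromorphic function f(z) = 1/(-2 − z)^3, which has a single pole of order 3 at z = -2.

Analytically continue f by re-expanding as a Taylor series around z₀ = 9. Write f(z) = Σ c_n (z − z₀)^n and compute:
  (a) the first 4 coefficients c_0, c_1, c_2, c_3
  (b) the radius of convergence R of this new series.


Let w = z − z₀, so z = z₀ + w.
Then -2 − z = -2 − (z₀ + w) = (-2 − z₀) − w = -11 − w.
f(z) = 1/(-11 − w)^3 = (1/(-11)^3) · (1 − w/(-11))^{−3}.
By the binomial series (1−u)^{−3} = Σ_{n≥0} C(n+2, 2) u^n for |u|<1, with u = w/(-11):
  c_n = C(n+2, 2) / (-11)^(n+3).
  c_0 = 1/(-11)^3 = -1/1331.
  c_1 = 3/(-11)^4 = 3/14641.
  c_2 = 6/(-11)^5 = -6/161051.
  c_3 = 10/(-11)^6 = 10/1771561.
The series is valid for |w/d| < 1, i.e. |z − z₀| < |d|.
Radius of convergence: R = |-2 − z₀| = |-11| = 11 (distance from z₀ to the singularity z = -2).

c_0 = -1/1331, c_1 = 3/14641, c_2 = -6/161051, c_3 = 10/1771561; R = 11.


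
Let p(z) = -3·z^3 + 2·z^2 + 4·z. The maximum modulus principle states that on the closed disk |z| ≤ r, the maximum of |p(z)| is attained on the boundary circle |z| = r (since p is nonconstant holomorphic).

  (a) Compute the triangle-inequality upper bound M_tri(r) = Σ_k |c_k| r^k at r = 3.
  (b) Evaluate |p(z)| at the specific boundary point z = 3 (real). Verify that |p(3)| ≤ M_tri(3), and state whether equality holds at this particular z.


Coefficients: c_0 = 0, c_1 = 4, c_2 = 2, c_3 = -3. Radius r = 3.
Part (a). Triangle bound: M_tri(r) = Σ_k |c_k| r^k
  = |0|·3^0 + |4|·3^1 + |2|·3^2 + |-3|·3^3
  = 0 + 12 + 18 + 81 = 111.
This bounds M(r) := max_{|z|=r} |p(z)| from above; equality holds iff all terms c_k z^k can be made to align in phase at a single z on |z|=r.
Part (b). At z = 3 (real, on the circle |z| = r):
  p(3) = (0)·3^0 + (4)·3^1 + (2)·3^2 + (-3)·3^3 = -51.
  |p(3)| = 51.
Check: |p(3)| = 51 ≤ 111 = M_tri(3). ✓ Equality does not hold at z = 3 (the coefficients have mixed signs, so the terms do not all align in phase there).

M_tri(3) = 111; |p(3)| = 51; equality at z=3: no.


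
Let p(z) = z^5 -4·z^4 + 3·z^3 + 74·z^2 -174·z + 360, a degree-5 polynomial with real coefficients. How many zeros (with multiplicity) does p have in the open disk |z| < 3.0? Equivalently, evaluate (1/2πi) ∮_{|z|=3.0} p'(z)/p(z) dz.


The zeros of p are: (3 + 3i), (3 - 3i), (1 + 2i), (1 - 2i), -4.
Their magnitudes are: 4.243, 4.243, 2.236, 2.236, 4.
Zeros with |z| < R = 3.0: (1 + 2i), (1 - 2i).
Count = 2.
By the argument principle, (1/2πi) ∮_{|z|=R} p'(z)/p(z) dz equals exactly this count.

Number of zeros inside |z| < 3.0: 2.


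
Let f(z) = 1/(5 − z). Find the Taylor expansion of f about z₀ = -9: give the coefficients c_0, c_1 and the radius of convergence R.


Let w = z − z₀, so z = z₀ + w.
Then 5 − z = 5 − (z₀ + w) = (5 − z₀) − w = 14 − w.
f(z) = 1/(14 − w) = (1/(14)) · 1/(1 − w/(14)) = Σ_{n≥0} w^n / (14)^(n+1).
So c_n = 1/(14)^(n+1):
  c_0 = 1/(14)^1 = 1/14.
  c_1 = 1/(14)^2 = 1/196.
The series is valid for |w/d| < 1, i.e. |z − z₀| < |d|.
Radius of convergence: R = |5 − z₀| = |14| = 14 (distance from z₀ to the singularity z = 5).

c_0 = 1/14, c_1 = 1/196; R = 14.


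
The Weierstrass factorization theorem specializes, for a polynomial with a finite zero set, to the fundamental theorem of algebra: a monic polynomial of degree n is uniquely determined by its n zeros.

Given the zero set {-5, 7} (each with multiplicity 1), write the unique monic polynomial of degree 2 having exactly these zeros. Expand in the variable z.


The polynomial is p(z) = ∏_{α ∈ S} (z − α), where S = {-5, 7}.
Expanding the product yields: p(z) = z^2 -2·z -35.
The resulting polynomial has degree 2 and real coefficients as required.

p(z) = z^2 -2·z -35.


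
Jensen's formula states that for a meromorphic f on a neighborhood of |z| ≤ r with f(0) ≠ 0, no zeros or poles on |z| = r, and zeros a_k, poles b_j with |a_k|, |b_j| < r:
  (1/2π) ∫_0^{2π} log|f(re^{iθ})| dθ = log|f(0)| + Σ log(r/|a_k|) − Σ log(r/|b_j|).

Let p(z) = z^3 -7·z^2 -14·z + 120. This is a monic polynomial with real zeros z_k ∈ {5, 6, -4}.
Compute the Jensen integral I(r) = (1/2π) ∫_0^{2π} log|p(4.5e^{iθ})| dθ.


Zeros: -4, 5, 6; r = 4.5.
Inside |z| < r: -4. Outside (|z| ≥ r): 5, 6.
p(0) = 120, so log|p(0)| = log(120) = 4.7875.
Apply Jensen: I(r) = log|p(0)| + Σ_k log(r/|z_k|), summed over zeros inside |z| < r.
  log(r/|z_k|) for z_k = -4: log(4.5/4) = 0.1178
  Outside zeros (5, 6) contribute nothing to the Jensen sum.
Sum over inside zeros: 0.1178.
I(r) = log|p(0)| + (inside sum) = 4.7875 + 0.1178 = 4.9053.
Note: since some zeros are outside |z| ≤ r, the simplified n·log(r) form does NOT apply — only the inside zeros contribute.

I(r) ≈ 4.9053.


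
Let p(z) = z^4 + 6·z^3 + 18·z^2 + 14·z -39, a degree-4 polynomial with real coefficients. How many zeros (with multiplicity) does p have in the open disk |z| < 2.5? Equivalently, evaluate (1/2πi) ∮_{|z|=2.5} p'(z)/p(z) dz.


The zeros of p are: 1, (-2 + 3i), (-2 - 3i), -3.
Their magnitudes are: 1, 3.606, 3.606, 3.
Zeros with |z| < R = 2.5: 1.
Count = 1.
By the argument principle, (1/2πi) ∮_{|z|=R} p'(z)/p(z) dz equals exactly this count.

Number of zeros inside |z| < 2.5: 1.


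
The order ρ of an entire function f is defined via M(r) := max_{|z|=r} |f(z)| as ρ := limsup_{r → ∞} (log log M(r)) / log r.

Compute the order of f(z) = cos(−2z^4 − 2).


Write cos(w) = (e^{iw} ± e^{−iw})/(2 or 2i), so |cos(w)| ≤ e^{|w|}. With w = −2z^4 − 2, |w| ≤ 2r^4 + 2 on |z|=r, giving M(r) ≤ e^{2r^4 + 2} and ρ ≤ 4. For the lower bound, choose z on |z|=r with -2z^4 purely imaginary of modulus 2r^4; then |cos(−2z^4 − 2)| grows like e^{2r^4}/2, so ρ ≥ 4. Hence ρ = 4.
Therefore ρ = 4.

Order ρ = 4.


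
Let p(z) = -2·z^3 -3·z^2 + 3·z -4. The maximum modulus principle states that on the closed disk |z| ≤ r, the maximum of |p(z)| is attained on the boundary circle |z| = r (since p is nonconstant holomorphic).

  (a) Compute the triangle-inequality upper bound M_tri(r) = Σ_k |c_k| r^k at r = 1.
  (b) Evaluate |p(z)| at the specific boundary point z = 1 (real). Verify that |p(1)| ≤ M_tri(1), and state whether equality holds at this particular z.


Coefficients: c_0 = -4, c_1 = 3, c_2 = -3, c_3 = -2. Radius r = 1.
Part (a). Triangle bound: M_tri(r) = Σ_k |c_k| r^k
  = |-4|·1^0 + |3|·1^1 + |-3|·1^2 + |-2|·1^3
  = 4 + 3 + 3 + 2 = 12.
This bounds M(r) := max_{|z|=r} |p(z)| from above; equality holds iff all terms c_k z^k can be made to align in phase at a single z on |z|=r.
Part (b). At z = 1 (real, on the circle |z| = r):
  p(1) = (-4)·1^0 + (3)·1^1 + (-3)·1^2 + (-2)·1^3 = -6.
  |p(1)| = 6.
Check: |p(1)| = 6 ≤ 12 = M_tri(1). ✓ Equality does not hold at z = 1 (the coefficients have mixed signs, so the terms do not all align in phase there).

M_tri(1) = 12; |p(1)| = 6; equality at z=1: no.


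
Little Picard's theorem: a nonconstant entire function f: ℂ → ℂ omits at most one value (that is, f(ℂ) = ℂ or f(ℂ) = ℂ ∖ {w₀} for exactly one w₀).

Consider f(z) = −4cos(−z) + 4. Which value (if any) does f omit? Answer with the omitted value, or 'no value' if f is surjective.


Little Picard bounds the complement of f(ℂ) to at most one point.
cos is entire and surjective onto ℂ: for every w ∈ ℂ, cos(ζ) = w has a solution ζ ∈ ℂ (e.g., via the complex inverse arccos). With ζ = −z this gives z = ζ/(-1). Then -4·cos(−z) takes every value in -4·ℂ = ℂ, and adding 4 is a bijection of ℂ. So f is surjective and omits no value. (Note: only on the real line is cos bounded by [−1, 1].)

Omitted value: no value.


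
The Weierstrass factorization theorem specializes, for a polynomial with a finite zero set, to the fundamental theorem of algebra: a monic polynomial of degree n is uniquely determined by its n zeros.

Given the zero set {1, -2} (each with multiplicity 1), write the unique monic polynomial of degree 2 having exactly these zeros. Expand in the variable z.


The polynomial is p(z) = ∏_{α ∈ S} (z − α), where S = {1, -2}.
Expanding the product yields: p(z) = z^2 + z -2.
The resulting polynomial has degree 2 and real coefficients as required.

p(z) = z^2 + z -2.


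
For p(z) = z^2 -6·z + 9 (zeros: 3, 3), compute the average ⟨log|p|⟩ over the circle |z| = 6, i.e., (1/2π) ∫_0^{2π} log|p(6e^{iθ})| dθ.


Zeros: 3, 3; r = 6.
Inside |z| < r: 3, 3. Outside (|z| ≥ r): ∅.
p(0) = 9, so log|p(0)| = log(9) = 2.1972.
Apply Jensen: I(r) = log|p(0)| + Σ_k log(r/|z_k|), summed over zeros inside |z| < r.
  log(r/|z_k|) for z_k = 3: log(6/3) = 0.6931
  log(r/|z_k|) for z_k = 3: log(6/3) = 0.6931
Sum over inside zeros: 1.3863.
I(r) = log|p(0)| + (inside sum) = 2.1972 + 1.3863 = 3.5835.
Closed form (all zeros inside, monic): I(r) = n·log(r) = 2·log(6) = 3.5835. ✓

I(r) ≈ 3.5835.


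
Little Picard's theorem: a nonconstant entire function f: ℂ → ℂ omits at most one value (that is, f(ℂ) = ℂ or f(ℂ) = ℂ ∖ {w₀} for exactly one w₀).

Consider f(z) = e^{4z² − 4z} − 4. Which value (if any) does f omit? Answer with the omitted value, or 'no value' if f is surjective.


Little Picard bounds the complement of f(ℂ) to at most one point.
The exponent g(z) = 4z² − 4z is a nonconstant polynomial, hence surjective onto ℂ. So e^{g(z)} takes every value in {e^w : w ∈ ℂ} = ℂ ∖ {0}. Adding -4 shifts the range to ℂ ∖ {-4}. f omits exactly -4.

Omitted value: -4.


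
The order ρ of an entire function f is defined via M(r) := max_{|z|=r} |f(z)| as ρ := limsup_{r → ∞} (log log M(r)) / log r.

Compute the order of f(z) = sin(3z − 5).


sin(w) is a linear combination of e^{iw} and e^{−iw} (or e^w, e^{−w} in the hyperbolic case), so |sin(w)| ≤ e^{|w|}. With w = 3z − 5, |w| ≤ 3|z| + 5 = 3r + 5 on |z| = r, giving M(r) ≤ e^{3r + 5}, so ρ ≤ 1. On a suitable ray (z = it for sin/cos; z = t for sinh/cosh, t real → ∞), |sin(3z − 5)| grows like e^{3|t|}/2, so ρ ≥ 1. Hence ρ = 1.
Therefore ρ = 1.

Order ρ = 1.


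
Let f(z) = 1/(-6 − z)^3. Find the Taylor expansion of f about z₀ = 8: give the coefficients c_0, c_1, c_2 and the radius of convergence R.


Let w = z − z₀, so z = z₀ + w.
Then -6 − z = -6 − (z₀ + w) = (-6 − z₀) − w = -14 − w.
f(z) = 1/(-14 − w)^3 = (1/(-14)^3) · (1 − w/(-14))^{−3}.
By the binomial series (1−u)^{−3} = Σ_{n≥0} C(n+2, 2) u^n for |u|<1, with u = w/(-14):
  c_n = C(n+2, 2) / (-14)^(n+3).
  c_0 = 1/(-14)^3 = -1/2744.
  c_1 = 3/(-14)^4 = 3/38416.
  c_2 = 6/(-14)^5 = -3/268912.
The series is valid for |w/d| < 1, i.e. |z − z₀| < |d|.
Radius of convergence: R = |-6 − z₀| = |-14| = 14 (distance from z₀ to the singularity z = -6).

c_0 = -1/2744, c_1 = 3/38416, c_2 = -3/268912; R = 14.


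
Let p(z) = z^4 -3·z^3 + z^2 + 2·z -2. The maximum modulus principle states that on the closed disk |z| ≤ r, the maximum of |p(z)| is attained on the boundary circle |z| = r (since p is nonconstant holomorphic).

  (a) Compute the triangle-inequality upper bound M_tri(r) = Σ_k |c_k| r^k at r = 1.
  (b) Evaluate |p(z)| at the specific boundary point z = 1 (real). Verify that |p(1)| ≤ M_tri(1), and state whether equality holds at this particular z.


Coefficients: c_0 = -2, c_1 = 2, c_2 = 1, c_3 = -3, c_4 = 1. Radius r = 1.
Part (a). Triangle bound: M_tri(r) = Σ_k |c_k| r^k
  = |-2|·1^0 + |2|·1^1 + |1|·1^2 + |-3|·1^3 + |1|·1^4
  = 2 + 2 + 1 + 3 + 1 = 9.
This bounds M(r) := max_{|z|=r} |p(z)| from above; equality holds iff all terms c_k z^k can be made to align in phase at a single z on |z|=r.
Part (b). At z = 1 (real, on the circle |z| = r):
  p(1) = (-2)·1^0 + (2)·1^1 + (1)·1^2 + (-3)·1^3 + (1)·1^4 = -1.
  |p(1)| = 1.
Check: |p(1)| = 1 ≤ 9 = M_tri(1). ✓ Equality does not hold at z = 1 (the coefficients have mixed signs, so the terms do not all align in phase there).

M_tri(1) = 9; |p(1)| = 1; equality at z=1: no.


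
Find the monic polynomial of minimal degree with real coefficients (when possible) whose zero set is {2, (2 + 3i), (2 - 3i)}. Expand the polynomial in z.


The polynomial is p(z) = ∏_{α ∈ S} (z − α), where S = {2, (2 + 3i), (2 - 3i)}.
Expanding the product yields: p(z) = z^3 -6·z^2 + 21·z -26.
Note conjugate pairs combine to real quadratics: (z − (2+3i))(z − (2−3i)) = z² − 4z + 13.
The resulting polynomial has degree 3 and real coefficients as required.

p(z) = z^3 -6·z^2 + 21·z -26.


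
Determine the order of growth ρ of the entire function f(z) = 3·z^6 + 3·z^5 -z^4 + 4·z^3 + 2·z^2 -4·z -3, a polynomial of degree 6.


|f(z)| ≤ Σ|c_k|·r^k = O(r^6) as r → ∞. Polynomial growth is O(e^{r^ε}) for every ε > 0 (since r^6/e^{r^ε} → 0), so ρ ≤ ε for all ε > 0, i.e. ρ = 0. Every nonconstant polynomial has order 0.
Therefore ρ = 0.

Order ρ = 0.


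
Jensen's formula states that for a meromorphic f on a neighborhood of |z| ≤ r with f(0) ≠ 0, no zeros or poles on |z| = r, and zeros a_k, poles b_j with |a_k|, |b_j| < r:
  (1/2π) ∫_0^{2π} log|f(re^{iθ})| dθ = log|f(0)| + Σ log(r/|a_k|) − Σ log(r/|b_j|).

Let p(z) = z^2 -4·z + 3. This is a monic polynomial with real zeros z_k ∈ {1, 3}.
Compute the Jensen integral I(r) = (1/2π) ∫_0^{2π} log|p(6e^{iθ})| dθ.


Zeros: 1, 3; r = 6.
Inside |z| < r: 1, 3. Outside (|z| ≥ r): ∅.
p(0) = 3, so log|p(0)| = log(3) = 1.0986.
Apply Jensen: I(r) = log|p(0)| + Σ_k log(r/|z_k|), summed over zeros inside |z| < r.
  log(r/|z_k|) for z_k = 1: log(6/1) = 1.7918
  log(r/|z_k|) for z_k = 3: log(6/3) = 0.6931
Sum over inside zeros: 2.4849.
I(r) = log|p(0)| + (inside sum) = 1.0986 + 2.4849 = 3.5835.
Closed form (all zeros inside, monic): I(r) = n·log(r) = 2·log(6) = 3.5835. ✓

I(r) ≈ 3.5835.


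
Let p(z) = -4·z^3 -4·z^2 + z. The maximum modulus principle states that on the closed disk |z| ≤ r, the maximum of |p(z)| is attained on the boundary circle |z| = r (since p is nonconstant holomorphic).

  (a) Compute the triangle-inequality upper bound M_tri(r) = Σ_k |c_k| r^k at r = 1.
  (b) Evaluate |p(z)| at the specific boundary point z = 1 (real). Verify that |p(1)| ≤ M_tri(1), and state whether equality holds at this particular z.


Coefficients: c_0 = 0, c_1 = 1, c_2 = -4, c_3 = -4. Radius r = 1.
Part (a). Triangle bound: M_tri(r) = Σ_k |c_k| r^k
  = |0|·1^0 + |1|·1^1 + |-4|·1^2 + |-4|·1^3
  = 0 + 1 + 4 + 4 = 9.
This bounds M(r) := max_{|z|=r} |p(z)| from above; equality holds iff all terms c_k z^k can be made to align in phase at a single z on |z|=r.
Part (b). At z = 1 (real, on the circle |z| = r):
  p(1) = (0)·1^0 + (1)·1^1 + (-4)·1^2 + (-4)·1^3 = -7.
  |p(1)| = 7.
Check: |p(1)| = 7 ≤ 9 = M_tri(1). ✓ Equality does not hold at z = 1 (the coefficients have mixed signs, so the terms do not all align in phase there).

M_tri(1) = 9; |p(1)| = 7; equality at z=1: no.


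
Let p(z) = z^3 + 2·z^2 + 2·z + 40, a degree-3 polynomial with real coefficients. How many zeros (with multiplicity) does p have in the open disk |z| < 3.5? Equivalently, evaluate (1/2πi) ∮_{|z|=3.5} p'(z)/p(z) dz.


The zeros of p are: -4, (1 + 3i), (1 - 3i).
Their magnitudes are: 4, 3.162, 3.162.
Zeros with |z| < R = 3.5: (1 + 3i), (1 - 3i).
Count = 2.
By the argument principle, (1/2πi) ∮_{|z|=R} p'(z)/p(z) dz equals exactly this count.

Number of zeros inside |z| < 3.5: 2.


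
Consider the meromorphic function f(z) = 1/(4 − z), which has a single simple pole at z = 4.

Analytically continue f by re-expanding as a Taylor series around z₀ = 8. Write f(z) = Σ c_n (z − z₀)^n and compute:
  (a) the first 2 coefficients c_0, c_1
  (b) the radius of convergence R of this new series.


Let w = z − z₀, so z = z₀ + w.
Then 4 − z = 4 − (z₀ + w) = (4 − z₀) − w = -4 − w.
f(z) = 1/(-4 − w) = (1/(-4)) · 1/(1 − w/(-4)) = Σ_{n≥0} w^n / (-4)^(n+1).
So c_n = 1/(-4)^(n+1):
  c_0 = 1/(-4)^1 = -1/4.
  c_1 = 1/(-4)^2 = 1/16.
The series is valid for |w/d| < 1, i.e. |z − z₀| < |d|.
Radius of convergence: R = |4 − z₀| = |-4| = 4 (distance from z₀ to the singularity z = 4).

c_0 = -1/4, c_1 = 1/16; R = 4.


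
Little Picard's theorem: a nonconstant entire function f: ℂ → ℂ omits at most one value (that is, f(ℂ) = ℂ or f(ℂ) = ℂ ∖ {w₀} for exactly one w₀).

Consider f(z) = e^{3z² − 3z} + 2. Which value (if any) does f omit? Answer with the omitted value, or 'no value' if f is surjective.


Little Picard bounds the complement of f(ℂ) to at most one point.
The exponent g(z) = 3z² − 3z is a nonconstant polynomial, hence surjective onto ℂ. So e^{g(z)} takes every value in {e^w : w ∈ ℂ} = ℂ ∖ {0}. Adding 2 shifts the range to ℂ ∖ {2}. f omits exactly 2.

Omitted value: 2.


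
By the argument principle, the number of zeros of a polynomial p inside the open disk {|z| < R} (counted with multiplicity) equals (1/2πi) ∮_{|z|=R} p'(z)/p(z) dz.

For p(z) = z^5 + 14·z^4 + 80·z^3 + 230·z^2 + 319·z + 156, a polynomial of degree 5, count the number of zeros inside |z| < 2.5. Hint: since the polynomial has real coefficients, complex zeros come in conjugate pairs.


The zeros of p are: -1, -4, (-3 + 2i), (-3 - 2i), -3.
Their magnitudes are: 1, 4, 3.606, 3.606, 3.
Zeros with |z| < R = 2.5: -1.
Count = 1.
By the argument principle, (1/2πi) ∮_{|z|=R} p'(z)/p(z) dz equals exactly this count.

Number of zeros inside |z| < 2.5: 1.


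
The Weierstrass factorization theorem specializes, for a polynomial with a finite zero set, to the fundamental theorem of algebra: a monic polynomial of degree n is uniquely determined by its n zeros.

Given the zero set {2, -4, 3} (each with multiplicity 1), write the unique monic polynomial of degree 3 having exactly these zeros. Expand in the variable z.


The polynomial is p(z) = ∏_{α ∈ S} (z − α), where S = {2, -4, 3}.
Expanding the product yields: p(z) = z^3 -z^2 -14·z + 24.
The resulting polynomial has degree 3 and real coefficients as required.

p(z) = z^3 -z^2 -14·z + 24.


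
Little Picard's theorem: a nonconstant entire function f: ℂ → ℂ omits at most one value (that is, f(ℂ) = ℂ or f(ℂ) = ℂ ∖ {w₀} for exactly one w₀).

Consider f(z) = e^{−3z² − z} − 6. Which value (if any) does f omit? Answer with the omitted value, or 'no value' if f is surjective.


Little Picard bounds the complement of f(ℂ) to at most one point.
The exponent g(z) = −3z² − z is a nonconstant polynomial, hence surjective onto ℂ. So e^{g(z)} takes every value in {e^w : w ∈ ℂ} = ℂ ∖ {0}. Adding -6 shifts the range to ℂ ∖ {-6}. f omits exactly -6.

Omitted value: -6.


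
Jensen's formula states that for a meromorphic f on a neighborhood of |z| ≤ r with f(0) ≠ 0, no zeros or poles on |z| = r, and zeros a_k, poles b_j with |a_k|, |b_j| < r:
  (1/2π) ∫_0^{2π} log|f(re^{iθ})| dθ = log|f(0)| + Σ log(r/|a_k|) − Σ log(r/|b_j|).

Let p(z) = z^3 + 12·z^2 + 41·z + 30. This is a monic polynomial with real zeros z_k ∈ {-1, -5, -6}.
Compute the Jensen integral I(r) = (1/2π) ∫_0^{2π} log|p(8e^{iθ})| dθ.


Zeros: -6, -5, -1; r = 8.
Inside |z| < r: -6, -5, -1. Outside (|z| ≥ r): ∅.
p(0) = 30, so log|p(0)| = log(30) = 3.4012.
Apply Jensen: I(r) = log|p(0)| + Σ_k log(r/|z_k|), summed over zeros inside |z| < r.
  log(r/|z_k|) for z_k = -1: log(8/1) = 2.0794
  log(r/|z_k|) for z_k = -5: log(8/5) = 0.4700
  log(r/|z_k|) for z_k = -6: log(8/6) = 0.2877
Sum over inside zeros: 2.8371.
I(r) = log|p(0)| + (inside sum) = 3.4012 + 2.8371 = 6.2383.
Closed form (all zeros inside, monic): I(r) = n·log(r) = 3·log(8) = 6.2383. ✓

I(r) ≈ 6.2383.


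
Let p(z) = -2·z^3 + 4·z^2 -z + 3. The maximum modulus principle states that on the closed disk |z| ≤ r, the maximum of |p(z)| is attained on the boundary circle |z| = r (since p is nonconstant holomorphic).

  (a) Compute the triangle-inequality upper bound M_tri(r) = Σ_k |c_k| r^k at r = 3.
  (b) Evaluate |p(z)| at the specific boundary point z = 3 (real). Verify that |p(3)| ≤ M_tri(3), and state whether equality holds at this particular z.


Coefficients: c_0 = 3, c_1 = -1, c_2 = 4, c_3 = -2. Radius r = 3.
Part (a). Triangle bound: M_tri(r) = Σ_k |c_k| r^k
  = |3|·3^0 + |-1|·3^1 + |4|·3^2 + |-2|·3^3
  = 3 + 3 + 36 + 54 = 96.
This bounds M(r) := max_{|z|=r} |p(z)| from above; equality holds iff all terms c_k z^k can be made to align in phase at a single z on |z|=r.
Part (b). At z = 3 (real, on the circle |z| = r):
  p(3) = (3)·3^0 + (-1)·3^1 + (4)·3^2 + (-2)·3^3 = -18.
  |p(3)| = 18.
Check: |p(3)| = 18 ≤ 96 = M_tri(3). ✓ Equality does not hold at z = 3 (the coefficients have mixed signs, so the terms do not all align in phase there).

M_tri(3) = 96; |p(3)| = 18; equality at z=3: no.


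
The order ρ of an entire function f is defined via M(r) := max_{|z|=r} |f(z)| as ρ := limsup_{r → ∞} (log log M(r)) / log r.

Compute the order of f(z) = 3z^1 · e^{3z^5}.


M(r) = max_{|z|=r} |3|·|z|^1·|e^{3z^5}| = 3·r^1 · e^{3r^5} (the factors attain their maxima compatibly on |z|=r). Then log M(r) = log 3 + 1·log r + 3r^5, dominated by the last term, so log log M(r) ~ 5·log r. The polynomial factor 3z^1 contributes only a log r term and does not affect the order. ρ = 5.
Therefore ρ = 5.

Order ρ = 5.


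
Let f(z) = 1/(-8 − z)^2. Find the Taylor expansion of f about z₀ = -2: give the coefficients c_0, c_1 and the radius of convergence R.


Let w = z − z₀, so z = z₀ + w.
Then -8 − z = -8 − (z₀ + w) = (-8 − z₀) − w = -6 − w.
f(z) = 1/(-6 − w)^2 = (1/(-6)^2) · (1 − w/(-6))^{−2}.
By the binomial series (1−u)^{−2} = Σ_{n≥0} C(n+1, 1) u^n for |u|<1, with u = w/(-6):
  c_n = C(n+1, 1) / (-6)^(n+2).
  c_0 = 1/(-6)^2 = 1/36.
  c_1 = 2/(-6)^3 = -1/108.
The series is valid for |w/d| < 1, i.e. |z − z₀| < |d|.
Radius of convergence: R = |-8 − z₀| = |-6| = 6 (distance from z₀ to the singularity z = -8).

c_0 = 1/36, c_1 = -1/108; R = 6.


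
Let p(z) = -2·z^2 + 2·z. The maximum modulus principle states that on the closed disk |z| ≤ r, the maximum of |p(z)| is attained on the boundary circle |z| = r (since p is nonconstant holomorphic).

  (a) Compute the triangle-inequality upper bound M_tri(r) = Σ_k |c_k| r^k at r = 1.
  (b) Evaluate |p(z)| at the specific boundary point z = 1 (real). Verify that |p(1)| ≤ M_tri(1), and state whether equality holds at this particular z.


Coefficients: c_0 = 0, c_1 = 2, c_2 = -2. Radius r = 1.
Part (a). Triangle bound: M_tri(r) = Σ_k |c_k| r^k
  = |0|·1^0 + |2|·1^1 + |-2|·1^2
  = 0 + 2 + 2 = 4.
This bounds M(r) := max_{|z|=r} |p(z)| from above; equality holds iff all terms c_k z^k can be made to align in phase at a single z on |z|=r.
Part (b). At z = 1 (real, on the circle |z| = r):
  p(1) = (0)·1^0 + (2)·1^1 + (-2)·1^2 = 0.
  |p(1)| = 0.
Check: |p(1)| = 0 ≤ 4 = M_tri(1). ✓ Equality does not hold at z = 1 (the coefficients have mixed signs, so the terms do not all align in phase there).

M_tri(1) = 4; |p(1)| = 0; equality at z=1: no.


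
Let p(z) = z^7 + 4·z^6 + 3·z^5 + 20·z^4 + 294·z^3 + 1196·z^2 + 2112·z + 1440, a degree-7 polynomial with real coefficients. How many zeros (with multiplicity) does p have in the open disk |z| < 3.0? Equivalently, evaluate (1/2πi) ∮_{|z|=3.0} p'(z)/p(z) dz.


The zeros of p are: (-2 + 2i), (-2 - 2i), (3 + 3i), (3 - 3i), (-2 + 1i), (-2 - 1i), -2.
Their magnitudes are: 2.828, 2.828, 4.243, 4.243, 2.236, 2.236, 2.
Zeros with |z| < R = 3.0: (-2 + 2i), (-2 - 2i), (-2 + 1i), (-2 - 1i), -2.
Count = 5.
By the argument principle, (1/2πi) ∮_{|z|=R} p'(z)/p(z) dz equals exactly this count.

Number of zeros inside |z| < 3.0: 5.


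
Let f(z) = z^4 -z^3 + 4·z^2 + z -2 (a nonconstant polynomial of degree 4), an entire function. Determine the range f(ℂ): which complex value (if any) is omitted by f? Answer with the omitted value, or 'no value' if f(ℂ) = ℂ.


Little Picard bounds the complement of f(ℂ) to at most one point.
For every w ∈ ℂ, the equation p(z) − w = 0 is a nonconstant polynomial in z and hence has at least one root by the fundamental theorem of algebra. So p is surjective onto ℂ, omitting no value.

Omitted value: no value.


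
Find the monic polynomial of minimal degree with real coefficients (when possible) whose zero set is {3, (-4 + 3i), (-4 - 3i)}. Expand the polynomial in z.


The polynomial is p(z) = ∏_{α ∈ S} (z − α), where S = {3, (-4 + 3i), (-4 - 3i)}.
Expanding the product yields: p(z) = z^3 + 5·z^2 + z -75.
Note conjugate pairs combine to real quadratics: (z − (-4+3i))(z − (-4−3i)) = z² + 8z + 25.
The resulting polynomial has degree 3 and real coefficients as required.

p(z) = z^3 + 5·z^2 + z -75.


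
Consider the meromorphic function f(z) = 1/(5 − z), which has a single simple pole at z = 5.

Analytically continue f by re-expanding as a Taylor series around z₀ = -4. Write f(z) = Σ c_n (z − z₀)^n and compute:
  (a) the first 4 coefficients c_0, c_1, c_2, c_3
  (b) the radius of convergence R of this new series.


Let w = z − z₀, so z = z₀ + w.
Then 5 − z = 5 − (z₀ + w) = (5 − z₀) − w = 9 − w.
f(z) = 1/(9 − w) = (1/(9)) · 1/(1 − w/(9)) = Σ_{n≥0} w^n / (9)^(n+1).
So c_n = 1/(9)^(n+1):
  c_0 = 1/(9)^1 = 1/9.
  c_1 = 1/(9)^2 = 1/81.
  c_2 = 1/(9)^3 = 1/729.
  c_3 = 1/(9)^4 = 1/6561.
The series is valid for |w/d| < 1, i.e. |z − z₀| < |d|.
Radius of convergence: R = |5 − z₀| = |9| = 9 (distance from z₀ to the singularity z = 5).

c_0 = 1/9, c_1 = 1/81, c_2 = 1/729, c_3 = 1/6561; R = 9.


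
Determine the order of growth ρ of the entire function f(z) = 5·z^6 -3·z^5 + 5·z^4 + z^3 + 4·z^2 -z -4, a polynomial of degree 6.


|f(z)| ≤ Σ|c_k|·r^k = O(r^6) as r → ∞. Polynomial growth is O(e^{r^ε}) for every ε > 0 (since r^6/e^{r^ε} → 0), so ρ ≤ ε for all ε > 0, i.e. ρ = 0. Every nonconstant polynomial has order 0.
Therefore ρ = 0.

Order ρ = 0.
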